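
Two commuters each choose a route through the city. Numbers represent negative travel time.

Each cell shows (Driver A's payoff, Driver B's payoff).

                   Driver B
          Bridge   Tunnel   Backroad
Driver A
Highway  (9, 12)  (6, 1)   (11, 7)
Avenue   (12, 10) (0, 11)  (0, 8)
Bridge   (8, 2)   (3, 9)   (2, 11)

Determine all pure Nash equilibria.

This game has no pure Nash equilibrium.

Driver A against Bridge: payoffs 9, 12, 8 → best response Avenue.
Driver A against Tunnel: payoffs 6, 0, 3 → best response Highway.
Driver A against Backroad: payoffs 11, 0, 2 → best response Highway.
Driver B against Highway: payoffs 12, 1, 7 → best response Bridge.
Driver B against Avenue: payoffs 10, 11, 8 → best response Tunnel.
Driver B against Bridge: payoffs 2, 9, 11 → best response Backroad.
No profile is a mutual best response for all players.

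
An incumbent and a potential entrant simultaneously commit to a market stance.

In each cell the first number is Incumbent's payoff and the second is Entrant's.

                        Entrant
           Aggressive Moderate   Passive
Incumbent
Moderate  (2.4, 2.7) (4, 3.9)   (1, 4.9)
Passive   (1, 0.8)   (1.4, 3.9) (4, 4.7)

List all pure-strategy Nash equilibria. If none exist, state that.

(Passive, Passive)

Incumbent against Aggressive: payoffs 2.4, 1 → best response Moderate.
Incumbent against Moderate: payoffs 4, 1.4 → best response Moderate.
Incumbent against Passive: payoffs 1, 4 → best response Passive.
Entrant against Moderate: payoffs 2.7, 3.9, 4.9 → best response Passive.
Entrant against Passive: payoffs 0.8, 3.9, 4.7 → best response Passive.
Mutual best responses: (Passive, Passive).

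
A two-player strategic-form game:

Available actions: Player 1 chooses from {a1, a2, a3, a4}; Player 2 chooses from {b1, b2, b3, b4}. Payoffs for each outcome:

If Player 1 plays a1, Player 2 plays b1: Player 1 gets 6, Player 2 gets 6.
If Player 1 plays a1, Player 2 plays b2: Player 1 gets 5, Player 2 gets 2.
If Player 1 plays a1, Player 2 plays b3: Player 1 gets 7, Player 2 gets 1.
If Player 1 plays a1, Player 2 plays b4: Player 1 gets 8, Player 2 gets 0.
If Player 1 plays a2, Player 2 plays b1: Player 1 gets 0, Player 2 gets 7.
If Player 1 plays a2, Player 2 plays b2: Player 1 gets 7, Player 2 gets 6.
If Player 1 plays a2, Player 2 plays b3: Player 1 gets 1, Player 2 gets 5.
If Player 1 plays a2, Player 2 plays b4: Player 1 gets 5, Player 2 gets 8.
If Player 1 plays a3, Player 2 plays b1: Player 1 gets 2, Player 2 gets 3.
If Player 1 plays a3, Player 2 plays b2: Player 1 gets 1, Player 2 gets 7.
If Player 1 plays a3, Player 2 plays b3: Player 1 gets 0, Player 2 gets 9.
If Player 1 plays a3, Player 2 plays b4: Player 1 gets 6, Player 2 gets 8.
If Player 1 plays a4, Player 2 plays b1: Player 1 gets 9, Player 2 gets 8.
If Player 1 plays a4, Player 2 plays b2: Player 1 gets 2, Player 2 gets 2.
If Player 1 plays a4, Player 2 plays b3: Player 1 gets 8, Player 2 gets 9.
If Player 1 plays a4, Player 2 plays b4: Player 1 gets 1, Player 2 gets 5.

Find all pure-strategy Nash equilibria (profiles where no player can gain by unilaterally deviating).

(a4, b3)

(a1, b1): Player 1 can switch to a4 (6 → 9). Not NE.
(a1, b2): Player 1 can switch to a2 (5 → 7). Not NE.
(a1, b3): Player 1 can switch to a4 (7 → 8). Not NE.
(a1, b4): Player 2 can switch to b1 (0 → 6). Not NE.
(a2, b1): Player 1 can switch to a1 (0 → 6). Not NE.
(a2, b2): Player 2 can switch to b1 (6 → 7). Not NE.
(a4, b3): Player 1 gets 8, best alternative 7; Player 2 gets 9, best alternative 8. No profitable deviation — NE.
(The remaining 9 profiles each have a profitable deviation by the same check.)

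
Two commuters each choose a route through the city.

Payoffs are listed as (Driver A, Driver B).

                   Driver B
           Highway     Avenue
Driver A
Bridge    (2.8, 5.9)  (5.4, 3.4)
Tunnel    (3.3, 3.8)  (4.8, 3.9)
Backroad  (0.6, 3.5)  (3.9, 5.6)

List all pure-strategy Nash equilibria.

(Bridge, Highway): Driver A can switch to Tunnel (2.8 → 3.3). Not NE.
(Bridge, Avenue): Driver B can switch to Highway (3.4 → 5.9). Not NE.
(Tunnel, Highway): Driver B can switch to Avenue (3.8 → 3.9). Not NE.
(Tunnel, Avenue): Driver A can switch to Bridge (4.8 → 5.4). Not NE.
(Backroad, Highway): Driver A can switch to Bridge (0.6 → 2.8). Not NE.
(Backroad, Avenue): Driver A can switch to Bridge (3.9 → 5.4). Not NE.

This game has no pure Nash equilibrium.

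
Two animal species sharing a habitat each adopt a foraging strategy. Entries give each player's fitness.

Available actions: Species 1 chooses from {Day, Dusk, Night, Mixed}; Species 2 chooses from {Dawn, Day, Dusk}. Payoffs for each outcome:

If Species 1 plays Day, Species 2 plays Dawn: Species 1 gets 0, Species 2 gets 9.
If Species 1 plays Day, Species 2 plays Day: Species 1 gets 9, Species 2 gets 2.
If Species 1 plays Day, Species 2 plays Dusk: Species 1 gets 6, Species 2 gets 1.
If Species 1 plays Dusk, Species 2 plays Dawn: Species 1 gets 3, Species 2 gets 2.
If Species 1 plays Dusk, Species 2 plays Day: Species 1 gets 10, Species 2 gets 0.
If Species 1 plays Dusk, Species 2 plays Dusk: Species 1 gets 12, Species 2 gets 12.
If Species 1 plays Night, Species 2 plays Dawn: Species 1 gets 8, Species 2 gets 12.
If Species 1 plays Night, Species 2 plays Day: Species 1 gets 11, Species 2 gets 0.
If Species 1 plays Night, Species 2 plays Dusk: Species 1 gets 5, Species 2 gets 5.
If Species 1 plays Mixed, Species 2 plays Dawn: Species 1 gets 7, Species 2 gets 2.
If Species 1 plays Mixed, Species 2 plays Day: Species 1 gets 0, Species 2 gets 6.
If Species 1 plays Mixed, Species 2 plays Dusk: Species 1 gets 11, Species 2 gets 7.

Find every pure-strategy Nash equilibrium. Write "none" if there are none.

Mark each player's best response to every combination of opponents' strategies; a profile where every player is best-responding is a pure Nash equilibrium.
Species 1 against Dawn: payoffs 0, 3, 8, 7 → best response Night.
Species 1 against Day: payoffs 9, 10, 11, 0 → best response Night.
Species 1 against Dusk: payoffs 6, 12, 5, 11 → best response Dusk.
Species 2 against Day: payoffs 9, 2, 1 → best response Dawn.
Species 2 against Dusk: payoffs 2, 0, 12 → best response Dusk.
Species 2 against Night: payoffs 12, 0, 5 → best response Dawn.
Species 2 against Mixed: payoffs 2, 6, 7 → best response Dusk.
Mutual best responses: (Dusk, Dusk); (Night, Dawn).

Pure-strategy Nash equilibria: (Dusk, Dusk), (Night, Dawn)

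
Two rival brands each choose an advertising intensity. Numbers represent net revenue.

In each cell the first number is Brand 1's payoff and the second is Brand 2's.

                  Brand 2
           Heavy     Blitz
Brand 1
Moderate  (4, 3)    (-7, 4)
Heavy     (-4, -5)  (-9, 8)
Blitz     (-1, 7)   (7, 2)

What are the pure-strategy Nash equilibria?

(Moderate, Heavy): Brand 2 can switch to Blitz (3 → 4). Not NE.
(Moderate, Blitz): Brand 1 can switch to Blitz (-7 → 7). Not NE.
(Heavy, Heavy): Brand 1 can switch to Moderate (-4 → 4). Not NE.
(Heavy, Blitz): Brand 1 can switch to Moderate (-9 → -7). Not NE.
(Blitz, Heavy): Brand 1 can switch to Moderate (-1 → 4). Not NE.
(Blitz, Blitz): Brand 2 can switch to Heavy (2 → 7). Not NE.

No pure-strategy Nash equilibrium.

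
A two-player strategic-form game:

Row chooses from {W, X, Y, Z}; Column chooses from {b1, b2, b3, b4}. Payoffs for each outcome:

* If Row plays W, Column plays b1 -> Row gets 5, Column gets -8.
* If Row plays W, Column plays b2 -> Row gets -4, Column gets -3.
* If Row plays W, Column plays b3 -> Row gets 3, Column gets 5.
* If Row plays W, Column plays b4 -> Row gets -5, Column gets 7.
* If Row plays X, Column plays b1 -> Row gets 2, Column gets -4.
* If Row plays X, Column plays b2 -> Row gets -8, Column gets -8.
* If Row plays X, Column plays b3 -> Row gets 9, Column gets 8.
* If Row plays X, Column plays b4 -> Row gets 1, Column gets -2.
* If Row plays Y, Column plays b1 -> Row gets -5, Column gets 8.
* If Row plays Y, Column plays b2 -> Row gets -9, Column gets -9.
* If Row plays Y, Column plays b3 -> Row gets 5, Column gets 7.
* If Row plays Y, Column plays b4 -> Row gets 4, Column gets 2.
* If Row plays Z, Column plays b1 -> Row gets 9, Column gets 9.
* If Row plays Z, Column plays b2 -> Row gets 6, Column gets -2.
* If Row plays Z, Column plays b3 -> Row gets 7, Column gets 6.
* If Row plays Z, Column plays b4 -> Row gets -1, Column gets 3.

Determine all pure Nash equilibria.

(X, b3), (Z, b1)

Row against b1: payoffs 5, 2, -5, 9 → best response Z.
Row against b2: payoffs -4, -8, -9, 6 → best response Z.
Row against b3: payoffs 3, 9, 5, 7 → best response X.
Row against b4: payoffs -5, 1, 4, -1 → best response Y.
Column against W: payoffs -8, -3, 5, 7 → best response b4.
Column against X: payoffs -4, -8, 8, -2 → best response b3.
Column against Y: payoffs 8, -9, 7, 2 → best response b1.
Column against Z: payoffs 9, -2, 6, 3 → best response b1.
Mutual best responses: (X, b3); (Z, b1).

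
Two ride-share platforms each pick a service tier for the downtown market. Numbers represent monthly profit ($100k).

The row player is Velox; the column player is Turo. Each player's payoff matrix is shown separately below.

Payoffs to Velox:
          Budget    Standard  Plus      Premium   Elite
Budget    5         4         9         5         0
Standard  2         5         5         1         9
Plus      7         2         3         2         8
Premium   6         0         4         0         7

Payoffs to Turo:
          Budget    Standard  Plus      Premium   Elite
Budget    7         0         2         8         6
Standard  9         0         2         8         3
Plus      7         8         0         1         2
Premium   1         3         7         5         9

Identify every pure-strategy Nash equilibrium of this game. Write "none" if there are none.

The unique pure-strategy Nash equilibrium is (Budget, Premium).

(Budget, Budget): Velox can switch to Plus (5 → 7). Not NE.
(Budget, Standard): Velox can switch to Standard (4 → 5). Not NE.
(Budget, Plus): Turo can switch to Budget (2 → 7). Not NE.
(Budget, Premium): Velox gets 5, best alternative 2; Turo gets 8, best alternative 7. No profitable deviation — NE.
(Budget, Elite): Velox can switch to Standard (0 → 9). Not NE.
(Standard, Budget): Velox can switch to Budget (2 → 5). Not NE.
(Standard, Standard): Turo can switch to Budget (0 → 9). Not NE.
(The remaining 13 profiles each have a profitable deviation by the same check.)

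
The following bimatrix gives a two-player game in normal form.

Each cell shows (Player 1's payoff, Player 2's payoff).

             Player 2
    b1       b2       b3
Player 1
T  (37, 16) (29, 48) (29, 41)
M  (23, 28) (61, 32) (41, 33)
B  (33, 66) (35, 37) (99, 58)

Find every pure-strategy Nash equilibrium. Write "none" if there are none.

There is no pure-strategy Nash equilibrium.

Player 1 against b1: payoffs 37, 23, 33 → best response T.
Player 1 against b2: payoffs 29, 61, 35 → best response M.
Player 1 against b3: payoffs 29, 41, 99 → best response B.
Player 2 against T: payoffs 16, 48, 41 → best response b2.
Player 2 against M: payoffs 28, 32, 33 → best response b3.
Player 2 against B: payoffs 66, 37, 58 → best response b1.
No profile is a mutual best response for all players.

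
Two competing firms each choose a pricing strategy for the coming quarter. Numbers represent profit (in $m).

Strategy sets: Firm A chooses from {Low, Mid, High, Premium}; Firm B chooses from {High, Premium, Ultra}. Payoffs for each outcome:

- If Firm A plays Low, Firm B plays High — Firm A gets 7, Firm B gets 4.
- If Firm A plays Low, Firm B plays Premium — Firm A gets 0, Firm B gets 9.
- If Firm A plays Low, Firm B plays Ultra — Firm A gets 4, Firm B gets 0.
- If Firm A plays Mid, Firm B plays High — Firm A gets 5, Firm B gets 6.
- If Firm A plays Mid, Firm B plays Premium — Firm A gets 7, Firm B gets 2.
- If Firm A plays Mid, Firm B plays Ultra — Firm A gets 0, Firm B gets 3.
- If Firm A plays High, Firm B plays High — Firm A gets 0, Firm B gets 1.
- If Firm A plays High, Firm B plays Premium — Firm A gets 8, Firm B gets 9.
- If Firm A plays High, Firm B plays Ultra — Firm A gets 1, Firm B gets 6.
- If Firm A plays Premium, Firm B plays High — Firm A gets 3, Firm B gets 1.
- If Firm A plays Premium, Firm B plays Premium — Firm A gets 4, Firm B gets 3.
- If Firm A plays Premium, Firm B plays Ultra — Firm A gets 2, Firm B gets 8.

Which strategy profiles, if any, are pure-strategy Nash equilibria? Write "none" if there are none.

The unique pure-strategy Nash equilibrium is (High, Premium).

(Low, High): Firm B can switch to Premium (4 → 9). Not NE.
(Low, Premium): Firm A can switch to Mid (0 → 7). Not NE.
(Low, Ultra): Firm B can switch to High (0 → 4). Not NE.
(Mid, High): Firm A can switch to Low (5 → 7). Not NE.
(Mid, Premium): Firm A can switch to High (7 → 8). Not NE.
(Mid, Ultra): Firm A can switch to Low (0 → 4). Not NE.
(High, High): Firm A can switch to Low (0 → 7). Not NE.
(High, Premium): Firm A gets 8, best alternative 7; Firm B gets 9, best alternative 6. No profitable deviation — NE.
(High, Ultra): Firm A can switch to Low (1 → 4). Not NE.
(Premium, High): Firm A can switch to Low (3 → 7). Not NE.
(Premium, Premium): Firm A can switch to Mid (4 → 7). Not NE.
(The remaining 1 profile has a profitable deviation by the same check.)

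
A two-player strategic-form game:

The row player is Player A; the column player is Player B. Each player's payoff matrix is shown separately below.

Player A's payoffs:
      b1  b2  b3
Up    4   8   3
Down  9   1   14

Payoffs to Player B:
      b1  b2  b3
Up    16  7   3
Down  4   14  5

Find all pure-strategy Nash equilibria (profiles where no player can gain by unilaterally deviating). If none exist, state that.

none

For each strategy profile, look for a profitable unilateral deviation.
(Up, b1): Player A can switch to Down (4 → 9). Not NE.
(Up, b2): Player B can switch to b1 (7 → 16). Not NE.
(Up, b3): Player A can switch to Down (3 → 14). Not NE.
(Down, b1): Player B can switch to b2 (4 → 14). Not NE.
(Down, b2): Player A can switch to Up (1 → 8). Not NE.
(Down, b3): Player B can switch to b2 (5 → 14). Not NE.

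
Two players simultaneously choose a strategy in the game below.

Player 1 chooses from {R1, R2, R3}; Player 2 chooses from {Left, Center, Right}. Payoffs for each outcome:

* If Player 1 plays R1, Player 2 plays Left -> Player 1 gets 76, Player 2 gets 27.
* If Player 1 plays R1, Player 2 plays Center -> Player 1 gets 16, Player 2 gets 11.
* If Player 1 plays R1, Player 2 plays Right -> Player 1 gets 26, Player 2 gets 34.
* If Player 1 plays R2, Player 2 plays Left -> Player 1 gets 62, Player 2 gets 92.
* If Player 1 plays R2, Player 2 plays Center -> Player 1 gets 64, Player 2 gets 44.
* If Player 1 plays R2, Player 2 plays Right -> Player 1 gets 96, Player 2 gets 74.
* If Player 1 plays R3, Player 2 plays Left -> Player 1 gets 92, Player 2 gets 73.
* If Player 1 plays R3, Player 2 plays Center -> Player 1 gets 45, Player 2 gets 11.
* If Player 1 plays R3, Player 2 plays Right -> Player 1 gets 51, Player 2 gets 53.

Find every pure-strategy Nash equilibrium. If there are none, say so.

Player 1 against Left: payoffs 76, 62, 92 → best response R3.
Player 1 against Center: payoffs 16, 64, 45 → best response R2.
Player 1 against Right: payoffs 26, 96, 51 → best response R2.
Player 2 against R1: payoffs 27, 11, 34 → best response Right.
Player 2 against R2: payoffs 92, 44, 74 → best response Left.
Player 2 against R3: payoffs 73, 11, 53 → best response Left.
Mutual best responses: (R3, Left).

(R3, Left)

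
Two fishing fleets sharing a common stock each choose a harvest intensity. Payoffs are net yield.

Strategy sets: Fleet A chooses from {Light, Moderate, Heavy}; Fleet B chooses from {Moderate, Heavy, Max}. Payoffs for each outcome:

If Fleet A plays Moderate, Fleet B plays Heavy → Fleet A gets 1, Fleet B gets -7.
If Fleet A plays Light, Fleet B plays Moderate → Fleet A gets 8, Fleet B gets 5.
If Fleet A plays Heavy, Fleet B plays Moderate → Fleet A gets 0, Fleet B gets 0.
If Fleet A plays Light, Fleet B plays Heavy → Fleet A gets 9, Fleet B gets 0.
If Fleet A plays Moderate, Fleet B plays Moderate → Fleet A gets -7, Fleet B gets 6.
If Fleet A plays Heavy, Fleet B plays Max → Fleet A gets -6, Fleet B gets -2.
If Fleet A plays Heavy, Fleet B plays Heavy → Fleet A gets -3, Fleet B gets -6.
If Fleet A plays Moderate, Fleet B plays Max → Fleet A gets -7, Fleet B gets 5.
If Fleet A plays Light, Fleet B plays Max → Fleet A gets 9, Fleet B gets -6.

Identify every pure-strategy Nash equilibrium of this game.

The unique pure-strategy Nash equilibrium is (Light, Moderate).

(Light, Moderate): Fleet A gets 8, best alternative 0; Fleet B gets 5, best alternative 0. No profitable deviation — NE.
(Light, Heavy): Fleet B can switch to Moderate (0 → 5). Not NE.
(Light, Max): Fleet B can switch to Moderate (-6 → 5). Not NE.
(Moderate, Moderate): Fleet A can switch to Light (-7 → 8). Not NE.
(Moderate, Heavy): Fleet A can switch to Light (1 → 9). Not NE.
(Moderate, Max): Fleet A can switch to Light (-7 → 9). Not NE.
(Heavy, Moderate): Fleet A can switch to Light (0 → 8). Not NE.
(Heavy, Heavy): Fleet A can switch to Light (-3 → 9). Not NE.
(Heavy, Max): Fleet A can switch to Light (-6 → 9). Not NE.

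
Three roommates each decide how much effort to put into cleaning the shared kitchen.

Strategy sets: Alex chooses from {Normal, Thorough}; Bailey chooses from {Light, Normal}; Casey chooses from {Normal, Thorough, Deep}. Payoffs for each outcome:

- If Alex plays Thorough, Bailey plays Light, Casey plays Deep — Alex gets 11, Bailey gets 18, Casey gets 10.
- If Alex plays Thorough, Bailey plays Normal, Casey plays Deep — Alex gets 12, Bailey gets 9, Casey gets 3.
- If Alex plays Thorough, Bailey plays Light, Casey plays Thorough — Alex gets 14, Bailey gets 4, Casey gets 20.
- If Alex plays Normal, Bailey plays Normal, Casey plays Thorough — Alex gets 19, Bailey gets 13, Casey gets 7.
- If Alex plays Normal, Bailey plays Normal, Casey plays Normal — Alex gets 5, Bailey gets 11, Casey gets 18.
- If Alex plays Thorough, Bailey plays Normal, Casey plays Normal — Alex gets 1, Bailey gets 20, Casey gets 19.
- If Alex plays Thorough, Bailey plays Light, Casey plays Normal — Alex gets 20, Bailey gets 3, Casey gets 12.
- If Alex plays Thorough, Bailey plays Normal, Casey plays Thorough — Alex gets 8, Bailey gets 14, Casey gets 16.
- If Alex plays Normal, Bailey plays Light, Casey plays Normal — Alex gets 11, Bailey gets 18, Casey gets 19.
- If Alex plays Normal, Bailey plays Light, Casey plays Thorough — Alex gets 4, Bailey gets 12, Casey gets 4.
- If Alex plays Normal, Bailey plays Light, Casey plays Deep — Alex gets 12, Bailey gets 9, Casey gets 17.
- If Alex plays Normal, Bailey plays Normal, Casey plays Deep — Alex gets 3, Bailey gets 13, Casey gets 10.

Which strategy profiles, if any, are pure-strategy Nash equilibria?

(Normal, Light, Normal): Alex can switch to Thorough (11 → 20). Not NE.
(Normal, Light, Thorough): Alex can switch to Thorough (4 → 14). Not NE.
(Normal, Light, Deep): Bailey can switch to Normal (9 → 13). Not NE.
(Normal, Normal, Normal): Bailey can switch to Light (11 → 18). Not NE.
(Normal, Normal, Thorough): Casey can switch to Normal (7 → 18). Not NE.
(Normal, Normal, Deep): Alex can switch to Thorough (3 → 12). Not NE.
(Thorough, Light, Normal): Bailey can switch to Normal (3 → 20). Not NE.
(Thorough, Light, Thorough): Bailey can switch to Normal (4 → 14). Not NE.
(The remaining 4 profiles each have a profitable deviation by the same check.)

This game has no pure Nash equilibrium.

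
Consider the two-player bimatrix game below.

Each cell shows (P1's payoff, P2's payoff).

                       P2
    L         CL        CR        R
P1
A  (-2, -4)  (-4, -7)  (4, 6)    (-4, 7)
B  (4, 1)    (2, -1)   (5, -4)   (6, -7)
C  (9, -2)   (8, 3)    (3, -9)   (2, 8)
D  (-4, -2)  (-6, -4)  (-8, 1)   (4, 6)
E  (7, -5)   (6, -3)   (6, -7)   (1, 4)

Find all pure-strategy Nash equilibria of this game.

(A, L): P1 can switch to B (-2 → 4). Not NE.
(A, CL): P1 can switch to B (-4 → 2). Not NE.
(A, CR): P1 can switch to B (4 → 5). Not NE.
(A, R): P1 can switch to B (-4 → 6). Not NE.
(B, L): P1 can switch to C (4 → 9). Not NE.
(B, CL): P1 can switch to C (2 → 8). Not NE.
(B, CR): P1 can switch to E (5 → 6). Not NE.
(B, R): P2 can switch to L (-7 → 1). Not NE.
(C, L): P2 can switch to CL (-2 → 3). Not NE.
(C, CL): P2 can switch to R (3 → 8). Not NE.
(C, CR): P1 can switch to A (3 → 4). Not NE.
(C, R): P1 can switch to B (2 → 6). Not NE.
(The remaining 8 profiles each have a profitable deviation by the same check.)

none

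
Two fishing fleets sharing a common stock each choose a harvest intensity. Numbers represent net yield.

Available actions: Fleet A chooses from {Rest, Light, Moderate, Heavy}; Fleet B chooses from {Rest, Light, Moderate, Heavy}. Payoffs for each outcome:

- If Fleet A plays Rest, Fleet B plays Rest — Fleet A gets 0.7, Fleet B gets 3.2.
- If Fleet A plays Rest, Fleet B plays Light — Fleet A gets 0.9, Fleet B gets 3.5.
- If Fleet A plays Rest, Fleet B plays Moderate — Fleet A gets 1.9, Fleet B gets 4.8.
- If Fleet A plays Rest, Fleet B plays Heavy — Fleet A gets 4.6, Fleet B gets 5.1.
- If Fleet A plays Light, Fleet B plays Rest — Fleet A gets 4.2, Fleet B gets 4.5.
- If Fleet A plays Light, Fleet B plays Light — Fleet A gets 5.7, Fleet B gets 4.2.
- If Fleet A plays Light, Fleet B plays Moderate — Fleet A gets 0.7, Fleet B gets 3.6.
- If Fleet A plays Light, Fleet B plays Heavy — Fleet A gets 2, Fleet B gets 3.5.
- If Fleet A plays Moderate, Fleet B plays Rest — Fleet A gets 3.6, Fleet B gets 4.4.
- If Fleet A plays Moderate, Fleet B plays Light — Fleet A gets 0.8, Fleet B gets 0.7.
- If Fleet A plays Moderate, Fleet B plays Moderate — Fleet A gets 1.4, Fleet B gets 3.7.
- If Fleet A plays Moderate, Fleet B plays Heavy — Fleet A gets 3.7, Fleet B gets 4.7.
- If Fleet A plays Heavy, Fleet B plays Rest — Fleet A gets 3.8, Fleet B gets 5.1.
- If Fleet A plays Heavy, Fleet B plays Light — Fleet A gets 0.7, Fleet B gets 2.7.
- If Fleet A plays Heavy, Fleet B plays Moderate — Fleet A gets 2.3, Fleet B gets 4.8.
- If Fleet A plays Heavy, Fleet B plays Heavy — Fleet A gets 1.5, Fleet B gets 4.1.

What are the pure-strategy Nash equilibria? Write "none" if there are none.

For each strategy profile, look for a profitable unilateral deviation.
(Rest, Rest): Fleet A can switch to Light (0.7 → 4.2). Not NE.
(Rest, Light): Fleet A can switch to Light (0.9 → 5.7). Not NE.
(Rest, Moderate): Fleet A can switch to Heavy (1.9 → 2.3). Not NE.
(Rest, Heavy): Fleet A gets 4.6, best alternative 3.7; Fleet B gets 5.1, best alternative 4.8. No profitable deviation — NE.
(Light, Rest): Fleet A gets 4.2, best alternative 3.8; Fleet B gets 4.5, best alternative 4.2. No profitable deviation — NE.
(Light, Light): Fleet B can switch to Rest (4.2 → 4.5). Not NE.
(Light, Moderate): Fleet A can switch to Rest (0.7 → 1.9). Not NE.
(Light, Heavy): Fleet A can switch to Rest (2 → 4.6). Not NE.
(Moderate, Rest): Fleet A can switch to Light (3.6 → 4.2). Not NE.
(Moderate, Light): Fleet A can switch to Rest (0.8 → 0.9). Not NE.
(Moderate, Moderate): Fleet A can switch to Rest (1.4 → 1.9). Not NE.
(Moderate, Heavy): Fleet A can switch to Rest (3.7 → 4.6). Not NE.
(The remaining 4 profiles each have a profitable deviation by the same check.)

The pure Nash equilibria are (Rest, Heavy); (Light, Rest).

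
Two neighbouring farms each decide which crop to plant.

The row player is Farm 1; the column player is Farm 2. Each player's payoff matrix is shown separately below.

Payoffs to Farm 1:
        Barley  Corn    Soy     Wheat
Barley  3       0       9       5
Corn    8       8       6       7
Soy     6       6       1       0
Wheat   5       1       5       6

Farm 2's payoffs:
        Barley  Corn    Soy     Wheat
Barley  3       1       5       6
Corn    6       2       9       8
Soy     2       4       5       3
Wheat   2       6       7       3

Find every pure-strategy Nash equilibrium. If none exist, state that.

For each player, find the best response to each opponent profile; mutual best responses are the pure NE.
Farm 1 against Barley: payoffs 3, 8, 6, 5 → best response Corn.
Farm 1 against Corn: payoffs 0, 8, 6, 1 → best response Corn.
Farm 1 against Soy: payoffs 9, 6, 1, 5 → best response Barley.
Farm 1 against Wheat: payoffs 5, 7, 0, 6 → best response Corn.
Farm 2 against Barley: payoffs 3, 1, 5, 6 → best response Wheat.
Farm 2 against Corn: payoffs 6, 2, 9, 8 → best response Soy.
Farm 2 against Soy: payoffs 2, 4, 5, 3 → best response Soy.
Farm 2 against Wheat: payoffs 2, 6, 7, 3 → best response Soy.
No profile is a mutual best response for all players.

No pure-strategy Nash equilibrium.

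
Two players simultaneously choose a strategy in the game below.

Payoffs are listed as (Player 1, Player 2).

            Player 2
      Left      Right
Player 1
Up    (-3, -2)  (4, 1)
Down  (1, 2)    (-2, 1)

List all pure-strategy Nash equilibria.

The pure Nash equilibria are (Up, Right); (Down, Left).

Mark each player's best response to every combination of opponents' strategies; a profile where every player is best-responding is a pure Nash equilibrium.
Player 1 against Left: payoffs -3, 1 → best response Down.
Player 1 against Right: payoffs 4, -2 → best response Up.
Player 2 against Up: payoffs -2, 1 → best response Right.
Player 2 against Down: payoffs 2, 1 → best response Left.
Mutual best responses: (Up, Right); (Down, Left).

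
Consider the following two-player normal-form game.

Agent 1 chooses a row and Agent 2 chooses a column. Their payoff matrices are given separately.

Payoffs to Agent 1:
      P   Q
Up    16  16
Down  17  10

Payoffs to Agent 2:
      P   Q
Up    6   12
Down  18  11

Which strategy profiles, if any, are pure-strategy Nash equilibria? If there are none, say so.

(Up, Q); (Down, P)

Agent 1 against P: payoffs 16, 17 → best response Down.
Agent 1 against Q: payoffs 16, 10 → best response Up.
Agent 2 against Up: payoffs 6, 12 → best response Q.
Agent 2 against Down: payoffs 18, 11 → best response P.
Mutual best responses: (Up, Q); (Down, P).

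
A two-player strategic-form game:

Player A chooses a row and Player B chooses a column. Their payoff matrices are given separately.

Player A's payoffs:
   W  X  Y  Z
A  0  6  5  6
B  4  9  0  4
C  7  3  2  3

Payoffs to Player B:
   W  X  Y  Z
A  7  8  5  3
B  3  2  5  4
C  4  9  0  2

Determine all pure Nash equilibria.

(A, W): Player A can switch to B (0 → 4). Not NE.
(A, X): Player A can switch to B (6 → 9). Not NE.
(A, Y): Player B can switch to W (5 → 7). Not NE.
(A, Z): Player B can switch to W (3 → 7). Not NE.
(B, W): Player A can switch to C (4 → 7). Not NE.
(B, X): Player B can switch to W (2 → 3). Not NE.
(B, Y): Player A can switch to A (0 → 5). Not NE.
(B, Z): Player A can switch to A (4 → 6). Not NE.
(C, W): Player B can switch to X (4 → 9). Not NE.
(C, X): Player A can switch to A (3 → 6). Not NE.
(The remaining 2 profiles each have a profitable deviation by the same check.)

none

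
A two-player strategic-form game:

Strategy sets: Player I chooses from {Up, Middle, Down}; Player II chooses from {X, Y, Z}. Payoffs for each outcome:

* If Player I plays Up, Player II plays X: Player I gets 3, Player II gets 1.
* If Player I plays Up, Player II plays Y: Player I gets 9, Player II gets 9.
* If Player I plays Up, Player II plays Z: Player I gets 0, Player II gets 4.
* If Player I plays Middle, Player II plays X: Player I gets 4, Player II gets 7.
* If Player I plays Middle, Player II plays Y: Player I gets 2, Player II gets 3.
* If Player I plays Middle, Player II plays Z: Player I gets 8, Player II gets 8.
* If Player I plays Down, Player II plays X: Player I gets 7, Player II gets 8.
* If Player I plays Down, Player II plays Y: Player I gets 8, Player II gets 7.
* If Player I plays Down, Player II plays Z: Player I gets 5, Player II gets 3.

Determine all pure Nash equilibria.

Pure-strategy Nash equilibria: (Up, Y); (Middle, Z); (Down, X)

Player I against X: payoffs 3, 4, 7 → best response Down.
Player I against Y: payoffs 9, 2, 8 → best response Up.
Player I against Z: payoffs 0, 8, 5 → best response Middle.
Player II against Up: payoffs 1, 9, 4 → best response Y.
Player II against Middle: payoffs 7, 3, 8 → best response Z.
Player II against Down: payoffs 8, 7, 3 → best response X.
Mutual best responses: (Up, Y); (Middle, Z); (Down, X).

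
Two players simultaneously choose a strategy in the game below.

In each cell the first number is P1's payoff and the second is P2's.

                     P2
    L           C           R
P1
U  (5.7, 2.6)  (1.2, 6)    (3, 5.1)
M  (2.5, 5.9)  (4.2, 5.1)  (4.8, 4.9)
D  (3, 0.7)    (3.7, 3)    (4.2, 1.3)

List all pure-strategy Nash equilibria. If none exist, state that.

For each player, find the best response to each opponent profile; mutual best responses are the pure NE.
P1 against L: payoffs 5.7, 2.5, 3 → best response U.
P1 against C: payoffs 1.2, 4.2, 3.7 → best response M.
P1 against R: payoffs 3, 4.8, 4.2 → best response M.
P2 against U: payoffs 2.6, 6, 5.1 → best response C.
P2 against M: payoffs 5.9, 5.1, 4.9 → best response L.
P2 against D: payoffs 0.7, 3, 1.3 → best response C.
No profile is a mutual best response for all players.

No pure-strategy Nash equilibrium.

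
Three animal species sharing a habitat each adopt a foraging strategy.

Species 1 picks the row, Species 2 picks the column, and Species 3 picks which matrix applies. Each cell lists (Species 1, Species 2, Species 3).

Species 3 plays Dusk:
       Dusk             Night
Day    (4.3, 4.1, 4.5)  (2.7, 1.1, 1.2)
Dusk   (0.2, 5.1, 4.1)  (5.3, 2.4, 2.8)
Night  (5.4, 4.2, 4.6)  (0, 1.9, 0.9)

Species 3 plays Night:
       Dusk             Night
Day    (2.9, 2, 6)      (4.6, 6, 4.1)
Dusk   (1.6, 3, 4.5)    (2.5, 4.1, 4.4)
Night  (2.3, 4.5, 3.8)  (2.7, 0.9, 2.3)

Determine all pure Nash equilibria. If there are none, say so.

(Day, Night, Night); (Night, Dusk, Dusk)

(Day, Dusk, Dusk): Species 1 can switch to Night (4.3 → 5.4). Not NE.
(Day, Dusk, Night): Species 2 can switch to Night (2 → 6). Not NE.
(Day, Night, Dusk): Species 1 can switch to Dusk (2.7 → 5.3). Not NE.
(Day, Night, Night): Species 1 gets 4.6, best alternative 2.7; Species 2 gets 6, best alternative 2; Species 3 gets 4.1, best alternative 1.2. No profitable deviation — NE.
(Dusk, Dusk, Dusk): Species 1 can switch to Day (0.2 → 4.3). Not NE.
(Dusk, Dusk, Night): Species 1 can switch to Day (1.6 → 2.9). Not NE.
(Dusk, Night, Dusk): Species 2 can switch to Dusk (2.4 → 5.1). Not NE.
(Dusk, Night, Night): Species 1 can switch to Day (2.5 → 4.6). Not NE.
(Night, Dusk, Dusk): Species 1 gets 5.4, best alternative 4.3; Species 2 gets 4.2, best alternative 1.9; Species 3 gets 4.6, best alternative 3.8. No profitable deviation — NE.
(Night, Dusk, Night): Species 1 can switch to Day (2.3 → 2.9). Not NE.
(The remaining 2 profiles each have a profitable deviation by the same check.)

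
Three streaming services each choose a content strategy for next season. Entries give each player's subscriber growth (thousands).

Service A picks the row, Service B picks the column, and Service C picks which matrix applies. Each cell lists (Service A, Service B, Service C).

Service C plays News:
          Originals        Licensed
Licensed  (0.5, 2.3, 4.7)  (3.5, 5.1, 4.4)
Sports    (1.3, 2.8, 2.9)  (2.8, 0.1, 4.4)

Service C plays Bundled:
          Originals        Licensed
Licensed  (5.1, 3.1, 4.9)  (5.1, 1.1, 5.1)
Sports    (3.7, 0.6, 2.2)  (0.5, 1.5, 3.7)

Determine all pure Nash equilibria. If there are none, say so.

(Licensed, Originals, News): Service A can switch to Sports (0.5 → 1.3). Not NE.
(Licensed, Originals, Bundled): Service A gets 5.1, best alternative 3.7; Service B gets 3.1, best alternative 1.1; Service C gets 4.9, best alternative 4.7. No profitable deviation — NE.
(Licensed, Licensed, News): Service C can switch to Bundled (4.4 → 5.1). Not NE.
(Licensed, Licensed, Bundled): Service B can switch to Originals (1.1 → 3.1). Not NE.
(Sports, Originals, News): Service A gets 1.3, best alternative 0.5; Service B gets 2.8, best alternative 0.1; Service C gets 2.9, best alternative 2.2. No profitable deviation — NE.
(Sports, Originals, Bundled): Service A can switch to Licensed (3.7 → 5.1). Not NE.
(Sports, Licensed, News): Service A can switch to Licensed (2.8 → 3.5). Not NE.
(Sports, Licensed, Bundled): Service A can switch to Licensed (0.5 → 5.1). Not NE.

The pure Nash equilibria are (Licensed, Originals, Bundled), (Sports, Originals, News).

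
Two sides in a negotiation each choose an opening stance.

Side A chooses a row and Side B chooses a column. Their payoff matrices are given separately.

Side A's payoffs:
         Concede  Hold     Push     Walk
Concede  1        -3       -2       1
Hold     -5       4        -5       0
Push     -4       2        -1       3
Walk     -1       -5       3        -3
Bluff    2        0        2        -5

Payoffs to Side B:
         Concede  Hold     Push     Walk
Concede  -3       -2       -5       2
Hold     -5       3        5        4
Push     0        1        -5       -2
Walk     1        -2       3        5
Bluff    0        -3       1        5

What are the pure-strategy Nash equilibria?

none

For each player, find the best response to each opponent profile; mutual best responses are the pure NE.
Side A against Concede: payoffs 1, -5, -4, -1, 2 → best response Bluff.
Side A against Hold: payoffs -3, 4, 2, -5, 0 → best response Hold.
Side A against Push: payoffs -2, -5, -1, 3, 2 → best response Walk.
Side A against Walk: payoffs 1, 0, 3, -3, -5 → best response Push.
Side B against Concede: payoffs -3, -2, -5, 2 → best response Walk.
Side B against Hold: payoffs -5, 3, 5, 4 → best response Push.
Side B against Push: payoffs 0, 1, -5, -2 → best response Hold.
Side B against Walk: payoffs 1, -2, 3, 5 → best response Walk.
Side B against Bluff: payoffs 0, -3, 1, 5 → best response Walk.
No profile is a mutual best response for all players.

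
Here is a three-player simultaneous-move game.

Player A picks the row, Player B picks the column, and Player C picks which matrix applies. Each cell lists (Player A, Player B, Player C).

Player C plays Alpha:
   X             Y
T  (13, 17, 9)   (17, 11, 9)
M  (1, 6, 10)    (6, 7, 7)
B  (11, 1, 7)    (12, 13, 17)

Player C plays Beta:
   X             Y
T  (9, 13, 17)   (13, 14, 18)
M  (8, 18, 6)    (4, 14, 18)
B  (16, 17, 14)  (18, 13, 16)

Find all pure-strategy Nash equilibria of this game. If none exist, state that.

(T, X, Alpha): Player C can switch to Beta (9 → 17). Not NE.
(T, X, Beta): Player A can switch to B (9 → 16). Not NE.
(T, Y, Alpha): Player B can switch to X (11 → 17). Not NE.
(T, Y, Beta): Player A can switch to B (13 → 18). Not NE.
(M, X, Alpha): Player A can switch to T (1 → 13). Not NE.
(M, X, Beta): Player A can switch to T (8 → 9). Not NE.
(M, Y, Alpha): Player A can switch to T (6 → 17). Not NE.
(M, Y, Beta): Player A can switch to T (4 → 13). Not NE.
(B, X, Beta): Player A gets 16, best alternative 9; Player B gets 17, best alternative 13; Player C gets 14, best alternative 7. No profitable deviation — NE.
(The remaining 3 profiles each have a profitable deviation by the same check.)

The unique pure-strategy Nash equilibrium is (B, X, Beta).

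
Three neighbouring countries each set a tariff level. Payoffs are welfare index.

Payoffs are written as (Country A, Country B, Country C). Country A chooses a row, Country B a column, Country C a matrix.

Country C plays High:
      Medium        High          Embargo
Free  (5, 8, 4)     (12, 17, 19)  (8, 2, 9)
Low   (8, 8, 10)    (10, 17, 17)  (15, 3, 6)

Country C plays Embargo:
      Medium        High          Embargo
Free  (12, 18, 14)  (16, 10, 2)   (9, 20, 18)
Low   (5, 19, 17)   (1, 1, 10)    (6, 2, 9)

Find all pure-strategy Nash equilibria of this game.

(Free, Medium, High): Country A can switch to Low (5 → 8). Not NE.
(Free, Medium, Embargo): Country B can switch to Embargo (18 → 20). Not NE.
(Free, High, High): Country A gets 12, best alternative 10; Country B gets 17, best alternative 8; Country C gets 19, best alternative 2. No profitable deviation — NE.
(Free, High, Embargo): Country B can switch to Medium (10 → 18). Not NE.
(Free, Embargo, High): Country A can switch to Low (8 → 15). Not NE.
(Free, Embargo, Embargo): Country A gets 9, best alternative 6; Country B gets 20, best alternative 18; Country C gets 18, best alternative 9. No profitable deviation — NE.
(Low, Medium, High): Country B can switch to High (8 → 17). Not NE.
(Low, Medium, Embargo): Country A can switch to Free (5 → 12). Not NE.
(Low, High, High): Country A can switch to Free (10 → 12). Not NE.
(Low, High, Embargo): Country A can switch to Free (1 → 16). Not NE.
(The remaining 2 profiles each have a profitable deviation by the same check.)

(Free, High, High) and (Free, Embargo, Embargo)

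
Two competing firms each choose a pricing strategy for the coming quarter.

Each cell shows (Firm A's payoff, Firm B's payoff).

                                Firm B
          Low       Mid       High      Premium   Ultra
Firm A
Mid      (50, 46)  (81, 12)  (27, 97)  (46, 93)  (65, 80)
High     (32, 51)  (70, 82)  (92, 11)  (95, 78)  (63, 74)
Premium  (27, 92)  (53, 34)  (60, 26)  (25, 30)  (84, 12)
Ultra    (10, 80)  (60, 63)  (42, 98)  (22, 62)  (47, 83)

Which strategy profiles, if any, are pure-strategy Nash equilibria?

(Mid, Low): Firm B can switch to High (46 → 97). Not NE.
(Mid, Mid): Firm B can switch to Low (12 → 46). Not NE.
(Mid, High): Firm A can switch to High (27 → 92). Not NE.
(Mid, Premium): Firm A can switch to High (46 → 95). Not NE.
(Mid, Ultra): Firm A can switch to Premium (65 → 84). Not NE.
(High, Low): Firm A can switch to Mid (32 → 50). Not NE.
(High, Mid): Firm A can switch to Mid (70 → 81). Not NE.
(High, High): Firm B can switch to Low (11 → 51). Not NE.
(The remaining 12 profiles each have a profitable deviation by the same check.)

This game has no pure Nash equilibrium.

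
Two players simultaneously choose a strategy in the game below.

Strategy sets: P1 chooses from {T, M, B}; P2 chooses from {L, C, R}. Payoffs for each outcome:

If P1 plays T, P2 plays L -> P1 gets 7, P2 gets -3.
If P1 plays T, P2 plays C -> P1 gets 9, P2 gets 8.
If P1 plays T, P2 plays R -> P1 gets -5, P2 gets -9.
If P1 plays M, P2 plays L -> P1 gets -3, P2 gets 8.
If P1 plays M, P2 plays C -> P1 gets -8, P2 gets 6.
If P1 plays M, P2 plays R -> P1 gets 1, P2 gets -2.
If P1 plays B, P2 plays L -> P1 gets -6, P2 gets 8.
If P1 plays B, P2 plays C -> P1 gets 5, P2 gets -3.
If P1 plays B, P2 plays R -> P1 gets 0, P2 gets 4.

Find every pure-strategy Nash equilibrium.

P1 against L: payoffs 7, -3, -6 → best response T.
P1 against C: payoffs 9, -8, 5 → best response T.
P1 against R: payoffs -5, 1, 0 → best response M.
P2 against T: payoffs -3, 8, -9 → best response C.
P2 against M: payoffs 8, 6, -2 → best response L.
P2 against B: payoffs 8, -3, 4 → best response L.
Mutual best responses: (T, C).

(T, C)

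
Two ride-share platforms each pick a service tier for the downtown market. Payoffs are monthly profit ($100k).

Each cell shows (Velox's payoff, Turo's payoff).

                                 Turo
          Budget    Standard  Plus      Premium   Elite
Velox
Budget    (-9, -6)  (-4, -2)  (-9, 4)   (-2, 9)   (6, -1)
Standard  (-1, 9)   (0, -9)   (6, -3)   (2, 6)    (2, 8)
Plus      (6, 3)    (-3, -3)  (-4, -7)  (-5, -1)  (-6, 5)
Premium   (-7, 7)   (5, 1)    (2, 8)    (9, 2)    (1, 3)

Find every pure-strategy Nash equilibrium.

none

For each strategy profile, look for a profitable unilateral deviation.
(Budget, Budget): Velox can switch to Standard (-9 → -1). Not NE.
(Budget, Standard): Velox can switch to Standard (-4 → 0). Not NE.
(Budget, Plus): Velox can switch to Standard (-9 → 6). Not NE.
(Budget, Premium): Velox can switch to Standard (-2 → 2). Not NE.
(Budget, Elite): Turo can switch to Plus (-1 → 4). Not NE.
(Standard, Budget): Velox can switch to Plus (-1 → 6). Not NE.
(Standard, Standard): Velox can switch to Premium (0 → 5). Not NE.
(Standard, Plus): Turo can switch to Budget (-3 → 9). Not NE.
(Standard, Premium): Velox can switch to Premium (2 → 9). Not NE.
(Standard, Elite): Velox can switch to Budget (2 → 6). Not NE.
(The remaining 10 profiles each have a profitable deviation by the same check.)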